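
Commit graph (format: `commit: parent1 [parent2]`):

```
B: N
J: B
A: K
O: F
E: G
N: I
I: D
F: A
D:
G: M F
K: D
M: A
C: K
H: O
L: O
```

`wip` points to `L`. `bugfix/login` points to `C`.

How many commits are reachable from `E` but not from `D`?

6

Reachable from E: {A, D, E, F, G, K, M}.
Reachable from D: {D}.
In E's history but not D's: {A, E, F, G, K, M} — 6 commits.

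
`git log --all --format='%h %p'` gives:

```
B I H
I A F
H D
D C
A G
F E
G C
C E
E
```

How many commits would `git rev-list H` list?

4

Walking parent pointers from H: reachable set = {C, D, E, H}.
That is 4 commits.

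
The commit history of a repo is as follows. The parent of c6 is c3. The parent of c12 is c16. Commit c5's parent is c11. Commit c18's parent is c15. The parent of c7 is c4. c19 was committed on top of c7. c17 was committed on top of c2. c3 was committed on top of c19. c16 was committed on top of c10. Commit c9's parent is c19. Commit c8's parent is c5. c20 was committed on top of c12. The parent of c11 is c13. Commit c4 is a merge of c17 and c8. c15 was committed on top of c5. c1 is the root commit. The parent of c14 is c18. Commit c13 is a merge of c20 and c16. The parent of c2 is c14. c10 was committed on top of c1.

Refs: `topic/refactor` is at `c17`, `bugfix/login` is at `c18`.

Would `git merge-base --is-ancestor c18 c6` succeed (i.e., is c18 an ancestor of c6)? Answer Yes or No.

Ancestors of c6 (commits reachable by following parents): {c1, c10, c11, c12, c13, c14, c15, c16, c17, c18, c19, c2, c20, c3, c4, c5, c6, c7, c8}.
c18 is in that set, so it is an ancestor of c6.

Yes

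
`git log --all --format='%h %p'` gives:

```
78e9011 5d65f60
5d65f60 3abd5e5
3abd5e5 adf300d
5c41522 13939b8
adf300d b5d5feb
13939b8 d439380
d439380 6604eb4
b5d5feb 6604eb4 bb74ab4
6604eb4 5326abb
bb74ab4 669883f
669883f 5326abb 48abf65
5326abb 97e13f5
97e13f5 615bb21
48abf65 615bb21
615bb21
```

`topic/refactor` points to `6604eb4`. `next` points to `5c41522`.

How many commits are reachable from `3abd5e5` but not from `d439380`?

Reachable from 3abd5e5: {3abd5e5, 48abf65, 5326abb, 615bb21, 6604eb4, 669883f, 97e13f5, adf300d, b5d5feb, bb74ab4}.
Reachable from d439380: {5326abb, 615bb21, 6604eb4, 97e13f5, d439380}.
In 3abd5e5's history but not d439380's: {3abd5e5, 48abf65, 669883f, adf300d, b5d5feb, bb74ab4} — 6 commits.

6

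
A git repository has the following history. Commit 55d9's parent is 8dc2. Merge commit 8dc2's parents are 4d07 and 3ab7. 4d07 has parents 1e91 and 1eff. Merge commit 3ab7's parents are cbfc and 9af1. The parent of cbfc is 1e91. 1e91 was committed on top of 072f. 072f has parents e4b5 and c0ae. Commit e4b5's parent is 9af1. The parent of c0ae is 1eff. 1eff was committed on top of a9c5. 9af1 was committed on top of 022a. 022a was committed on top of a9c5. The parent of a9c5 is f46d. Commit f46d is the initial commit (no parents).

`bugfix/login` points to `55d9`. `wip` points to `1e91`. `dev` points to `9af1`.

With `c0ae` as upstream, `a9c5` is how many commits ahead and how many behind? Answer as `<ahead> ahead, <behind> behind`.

0 ahead, 2 behind

Reachable from a9c5: {a9c5, f46d}.
Reachable from c0ae: {1eff, a9c5, c0ae, f46d}.
Only in a9c5's history (ahead): {} — 0.
Only in c0ae's history (behind): {1eff, c0ae} — 2.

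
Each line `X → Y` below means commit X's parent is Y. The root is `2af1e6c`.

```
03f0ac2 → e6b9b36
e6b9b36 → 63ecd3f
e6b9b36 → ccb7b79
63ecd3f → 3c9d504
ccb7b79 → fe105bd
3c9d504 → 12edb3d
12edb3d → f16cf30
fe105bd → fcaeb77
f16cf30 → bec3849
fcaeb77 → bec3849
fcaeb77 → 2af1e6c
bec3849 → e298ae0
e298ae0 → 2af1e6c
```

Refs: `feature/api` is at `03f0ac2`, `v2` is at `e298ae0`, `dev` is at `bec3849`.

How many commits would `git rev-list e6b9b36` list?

Walking parent pointers from e6b9b36: reachable set = {12edb3d, 2af1e6c, 3c9d504, 63ecd3f, bec3849, ccb7b79, e298ae0, e6b9b36, f16cf30, fcaeb77, fe105bd}.
That is 11 commits.

11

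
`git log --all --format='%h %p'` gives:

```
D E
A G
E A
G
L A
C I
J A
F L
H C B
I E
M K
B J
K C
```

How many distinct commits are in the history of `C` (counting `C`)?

5

Walking parent pointers from C: reachable set = {A, C, E, G, I}.
That is 5 commits.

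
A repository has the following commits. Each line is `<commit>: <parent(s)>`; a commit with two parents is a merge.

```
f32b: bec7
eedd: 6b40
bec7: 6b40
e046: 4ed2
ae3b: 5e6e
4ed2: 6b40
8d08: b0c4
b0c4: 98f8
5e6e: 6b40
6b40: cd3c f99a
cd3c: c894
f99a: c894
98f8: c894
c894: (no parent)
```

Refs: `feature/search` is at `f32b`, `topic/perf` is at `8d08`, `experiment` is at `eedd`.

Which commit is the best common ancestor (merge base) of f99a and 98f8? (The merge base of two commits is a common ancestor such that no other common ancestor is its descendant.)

Ancestors of f99a: {c894, f99a}.
Ancestors of 98f8: {98f8, c894}.
Common ancestors: {c894}.
The only common ancestor is c894, so it is the merge base.

c894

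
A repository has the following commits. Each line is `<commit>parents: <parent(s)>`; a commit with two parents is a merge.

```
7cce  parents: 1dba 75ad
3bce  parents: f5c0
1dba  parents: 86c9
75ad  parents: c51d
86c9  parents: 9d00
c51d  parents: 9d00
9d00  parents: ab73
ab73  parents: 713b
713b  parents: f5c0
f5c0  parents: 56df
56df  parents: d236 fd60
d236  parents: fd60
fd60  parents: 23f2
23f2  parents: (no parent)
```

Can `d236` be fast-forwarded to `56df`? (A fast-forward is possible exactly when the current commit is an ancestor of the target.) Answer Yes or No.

A fast-forward from d236 to 56df is possible iff d236 is an ancestor of 56df.
Ancestors of 56df: {23f2, 56df, d236, fd60}.
d236 is among them, so fast-forward is possible.

Yes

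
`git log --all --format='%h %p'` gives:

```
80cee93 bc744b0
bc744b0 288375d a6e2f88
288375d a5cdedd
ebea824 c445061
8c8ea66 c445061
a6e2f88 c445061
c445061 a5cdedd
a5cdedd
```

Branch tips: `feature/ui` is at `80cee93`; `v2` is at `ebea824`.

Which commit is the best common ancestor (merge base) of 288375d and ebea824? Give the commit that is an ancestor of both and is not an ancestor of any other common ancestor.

a5cdedd

Ancestors of 288375d: {288375d, a5cdedd}.
Ancestors of ebea824: {a5cdedd, c445061, ebea824}.
Common ancestors: {a5cdedd}.
The only common ancestor is a5cdedd, so it is the merge base.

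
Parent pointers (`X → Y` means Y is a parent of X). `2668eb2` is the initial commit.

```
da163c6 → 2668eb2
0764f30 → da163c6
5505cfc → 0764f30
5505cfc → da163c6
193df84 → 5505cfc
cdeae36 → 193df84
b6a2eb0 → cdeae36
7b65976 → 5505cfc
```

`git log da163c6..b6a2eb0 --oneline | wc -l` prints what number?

Reachable from b6a2eb0: {0764f30, 193df84, 2668eb2, 5505cfc, b6a2eb0, cdeae36, da163c6}.
Reachable from da163c6: {2668eb2, da163c6}.
In b6a2eb0's history but not da163c6's: {0764f30, 193df84, 5505cfc, b6a2eb0, cdeae36} — 5 commits.

5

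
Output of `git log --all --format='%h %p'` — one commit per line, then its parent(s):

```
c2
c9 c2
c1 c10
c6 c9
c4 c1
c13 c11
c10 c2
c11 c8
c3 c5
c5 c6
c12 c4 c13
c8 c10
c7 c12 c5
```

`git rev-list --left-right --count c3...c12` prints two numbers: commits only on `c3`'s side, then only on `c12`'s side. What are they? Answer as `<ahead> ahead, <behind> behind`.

Reachable from c3: {c2, c3, c5, c6, c9}.
Reachable from c12: {c1, c10, c11, c12, c13, c2, c4, c8}.
Only in c3's history (ahead): {c3, c5, c6, c9} — 4.
Only in c12's history (behind): {c1, c10, c11, c12, c13, c4, c8} — 7.

4 ahead, 7 behind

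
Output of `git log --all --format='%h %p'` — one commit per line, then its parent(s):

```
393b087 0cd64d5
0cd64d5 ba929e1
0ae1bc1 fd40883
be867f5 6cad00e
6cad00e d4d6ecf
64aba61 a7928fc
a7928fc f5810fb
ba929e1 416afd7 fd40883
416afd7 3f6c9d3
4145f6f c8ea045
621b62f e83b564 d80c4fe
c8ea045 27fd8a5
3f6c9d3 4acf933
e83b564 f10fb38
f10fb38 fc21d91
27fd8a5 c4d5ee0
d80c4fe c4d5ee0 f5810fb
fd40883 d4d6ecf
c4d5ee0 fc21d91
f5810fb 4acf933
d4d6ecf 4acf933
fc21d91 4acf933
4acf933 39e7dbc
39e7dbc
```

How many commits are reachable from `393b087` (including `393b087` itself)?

Walking parent pointers from 393b087: reachable set = {0cd64d5, 393b087, 39e7dbc, 3f6c9d3, 416afd7, 4acf933, ba929e1, d4d6ecf, fd40883}.
That is 9 commits.

9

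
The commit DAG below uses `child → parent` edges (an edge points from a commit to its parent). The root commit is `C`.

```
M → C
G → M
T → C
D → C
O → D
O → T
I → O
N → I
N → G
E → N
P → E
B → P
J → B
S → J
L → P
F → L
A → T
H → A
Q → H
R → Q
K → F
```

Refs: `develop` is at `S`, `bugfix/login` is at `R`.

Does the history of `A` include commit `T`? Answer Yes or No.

Ancestors of A (commits reachable by following parents): {A, C, T}.
T is in that set, so it is an ancestor of A.

Yes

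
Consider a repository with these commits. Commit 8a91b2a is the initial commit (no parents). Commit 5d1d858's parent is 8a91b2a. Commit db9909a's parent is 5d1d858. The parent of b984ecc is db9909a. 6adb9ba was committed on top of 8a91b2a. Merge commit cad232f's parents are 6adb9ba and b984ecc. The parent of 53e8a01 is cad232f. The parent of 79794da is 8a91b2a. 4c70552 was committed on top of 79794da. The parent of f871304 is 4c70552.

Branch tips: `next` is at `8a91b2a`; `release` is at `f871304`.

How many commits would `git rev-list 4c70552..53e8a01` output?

6

Reachable from 53e8a01: {53e8a01, 5d1d858, 6adb9ba, 8a91b2a, b984ecc, cad232f, db9909a}.
Reachable from 4c70552: {4c70552, 79794da, 8a91b2a}.
In 53e8a01's history but not 4c70552's: {53e8a01, 5d1d858, 6adb9ba, b984ecc, cad232f, db9909a} — 6 commits.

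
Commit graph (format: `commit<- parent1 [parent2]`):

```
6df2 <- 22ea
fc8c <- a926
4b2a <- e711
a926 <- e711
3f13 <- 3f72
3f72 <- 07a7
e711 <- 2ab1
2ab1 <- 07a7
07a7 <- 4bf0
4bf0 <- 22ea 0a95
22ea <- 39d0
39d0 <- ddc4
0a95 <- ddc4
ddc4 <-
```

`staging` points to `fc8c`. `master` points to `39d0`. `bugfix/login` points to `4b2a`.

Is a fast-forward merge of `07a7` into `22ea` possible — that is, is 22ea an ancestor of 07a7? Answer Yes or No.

Yes

A fast-forward from 22ea to 07a7 is possible iff 22ea is an ancestor of 07a7.
Ancestors of 07a7: {07a7, 0a95, 22ea, 39d0, 4bf0, ddc4}.
22ea is among them, so fast-forward is possible.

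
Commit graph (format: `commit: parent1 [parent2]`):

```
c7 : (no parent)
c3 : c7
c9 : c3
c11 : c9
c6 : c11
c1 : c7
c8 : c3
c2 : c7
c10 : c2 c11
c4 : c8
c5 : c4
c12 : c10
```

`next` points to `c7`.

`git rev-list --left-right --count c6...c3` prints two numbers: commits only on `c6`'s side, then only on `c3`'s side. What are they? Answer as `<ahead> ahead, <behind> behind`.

Reachable from c6: {c11, c3, c6, c7, c9}.
Reachable from c3: {c3, c7}.
Only in c6's history (ahead): {c11, c6, c9} — 3.
Only in c3's history (behind): {} — 0.

3 ahead, 0 behind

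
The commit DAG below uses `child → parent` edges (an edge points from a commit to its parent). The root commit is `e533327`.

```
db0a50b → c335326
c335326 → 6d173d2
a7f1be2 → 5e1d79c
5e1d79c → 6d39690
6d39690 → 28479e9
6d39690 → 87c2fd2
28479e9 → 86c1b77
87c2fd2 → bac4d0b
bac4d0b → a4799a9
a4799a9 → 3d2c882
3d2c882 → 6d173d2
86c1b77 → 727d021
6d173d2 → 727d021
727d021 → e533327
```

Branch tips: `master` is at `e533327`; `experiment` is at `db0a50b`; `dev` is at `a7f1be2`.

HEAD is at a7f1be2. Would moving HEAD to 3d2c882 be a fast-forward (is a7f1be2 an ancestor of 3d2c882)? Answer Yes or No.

No

A fast-forward from a7f1be2 to 3d2c882 is possible iff a7f1be2 is an ancestor of 3d2c882.
Ancestors of 3d2c882: {3d2c882, 6d173d2, 727d021, e533327}.
a7f1be2 is not among them, so fast-forward is not possible.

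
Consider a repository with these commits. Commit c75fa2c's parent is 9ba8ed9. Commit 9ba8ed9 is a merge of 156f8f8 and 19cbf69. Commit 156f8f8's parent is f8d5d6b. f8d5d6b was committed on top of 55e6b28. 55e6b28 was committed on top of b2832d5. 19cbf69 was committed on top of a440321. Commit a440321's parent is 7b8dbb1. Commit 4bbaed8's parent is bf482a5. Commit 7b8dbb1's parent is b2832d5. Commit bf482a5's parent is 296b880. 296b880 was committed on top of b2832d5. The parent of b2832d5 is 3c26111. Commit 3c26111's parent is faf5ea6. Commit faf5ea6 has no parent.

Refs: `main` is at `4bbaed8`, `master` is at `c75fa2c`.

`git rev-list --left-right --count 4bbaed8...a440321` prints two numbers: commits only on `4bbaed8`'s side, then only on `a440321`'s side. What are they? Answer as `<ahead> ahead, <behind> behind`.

3 ahead, 2 behind

Reachable from 4bbaed8: {296b880, 3c26111, 4bbaed8, b2832d5, bf482a5, faf5ea6}.
Reachable from a440321: {3c26111, 7b8dbb1, a440321, b2832d5, faf5ea6}.
Only in 4bbaed8's history (ahead): {296b880, 4bbaed8, bf482a5} — 3.
Only in a440321's history (behind): {7b8dbb1, a440321} — 2.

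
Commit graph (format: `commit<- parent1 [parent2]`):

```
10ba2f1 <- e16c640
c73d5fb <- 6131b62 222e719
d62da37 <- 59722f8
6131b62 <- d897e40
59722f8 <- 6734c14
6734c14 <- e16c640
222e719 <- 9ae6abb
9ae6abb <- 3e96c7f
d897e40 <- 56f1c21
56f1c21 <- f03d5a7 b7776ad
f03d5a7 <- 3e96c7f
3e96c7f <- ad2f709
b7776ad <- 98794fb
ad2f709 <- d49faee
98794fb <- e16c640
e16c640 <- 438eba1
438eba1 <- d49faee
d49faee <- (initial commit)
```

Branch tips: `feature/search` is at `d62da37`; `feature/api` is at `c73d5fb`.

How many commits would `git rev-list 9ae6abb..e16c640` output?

Reachable from e16c640: {438eba1, d49faee, e16c640}.
Reachable from 9ae6abb: {3e96c7f, 9ae6abb, ad2f709, d49faee}.
In e16c640's history but not 9ae6abb's: {438eba1, e16c640} — 2 commits.

2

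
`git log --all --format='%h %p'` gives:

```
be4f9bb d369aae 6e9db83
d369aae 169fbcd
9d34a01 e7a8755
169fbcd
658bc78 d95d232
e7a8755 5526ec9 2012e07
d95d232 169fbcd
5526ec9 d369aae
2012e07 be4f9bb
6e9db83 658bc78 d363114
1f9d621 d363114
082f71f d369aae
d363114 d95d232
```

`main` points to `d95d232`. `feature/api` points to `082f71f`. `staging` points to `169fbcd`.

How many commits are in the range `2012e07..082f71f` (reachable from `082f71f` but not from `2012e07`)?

1

Reachable from 082f71f: {082f71f, 169fbcd, d369aae}.
Reachable from 2012e07: {169fbcd, 2012e07, 658bc78, 6e9db83, be4f9bb, d363114, d369aae, d95d232}.
In 082f71f's history but not 2012e07's: {082f71f} — 1 commit.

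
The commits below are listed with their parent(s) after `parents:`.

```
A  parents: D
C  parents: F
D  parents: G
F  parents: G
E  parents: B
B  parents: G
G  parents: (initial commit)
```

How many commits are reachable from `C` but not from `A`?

Reachable from C: {C, F, G}.
Reachable from A: {A, D, G}.
In C's history but not A's: {C, F} — 2 commits.

2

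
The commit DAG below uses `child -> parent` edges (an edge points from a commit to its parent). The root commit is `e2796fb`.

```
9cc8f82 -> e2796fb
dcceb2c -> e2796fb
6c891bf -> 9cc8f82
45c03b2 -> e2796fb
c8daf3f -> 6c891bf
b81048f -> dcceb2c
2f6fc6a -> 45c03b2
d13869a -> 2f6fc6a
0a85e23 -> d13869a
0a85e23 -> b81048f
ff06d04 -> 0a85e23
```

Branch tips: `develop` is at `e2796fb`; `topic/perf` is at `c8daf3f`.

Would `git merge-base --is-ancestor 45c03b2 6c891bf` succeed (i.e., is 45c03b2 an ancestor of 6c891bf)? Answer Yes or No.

Ancestors of 6c891bf: {6c891bf, 9cc8f82, e2796fb}.
45c03b2 is not in that set, so it is not an ancestor of 6c891bf.

No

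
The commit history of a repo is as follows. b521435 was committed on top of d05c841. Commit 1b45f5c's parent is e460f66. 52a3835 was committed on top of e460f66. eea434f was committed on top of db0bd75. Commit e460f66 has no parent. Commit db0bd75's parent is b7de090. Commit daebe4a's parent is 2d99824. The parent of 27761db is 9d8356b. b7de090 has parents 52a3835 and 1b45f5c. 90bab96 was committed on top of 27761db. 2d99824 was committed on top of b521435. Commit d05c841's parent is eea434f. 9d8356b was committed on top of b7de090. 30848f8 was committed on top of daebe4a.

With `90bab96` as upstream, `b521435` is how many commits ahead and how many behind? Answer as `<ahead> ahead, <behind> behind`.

Reachable from b521435: {1b45f5c, 52a3835, b521435, b7de090, d05c841, db0bd75, e460f66, eea434f}.
Reachable from 90bab96: {1b45f5c, 27761db, 52a3835, 90bab96, 9d8356b, b7de090, e460f66}.
Only in b521435's history (ahead): {b521435, d05c841, db0bd75, eea434f} — 4.
Only in 90bab96's history (behind): {27761db, 90bab96, 9d8356b} — 3.

4 ahead, 3 behind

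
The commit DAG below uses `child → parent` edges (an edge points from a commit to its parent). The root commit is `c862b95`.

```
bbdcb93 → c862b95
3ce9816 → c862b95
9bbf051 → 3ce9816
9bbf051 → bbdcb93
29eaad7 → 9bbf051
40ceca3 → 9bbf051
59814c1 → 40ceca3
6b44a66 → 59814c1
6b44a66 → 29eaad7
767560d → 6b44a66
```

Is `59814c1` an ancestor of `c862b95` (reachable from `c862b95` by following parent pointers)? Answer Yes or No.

Ancestors of c862b95: {c862b95}.
59814c1 is not in that set, so it is not an ancestor of c862b95.

No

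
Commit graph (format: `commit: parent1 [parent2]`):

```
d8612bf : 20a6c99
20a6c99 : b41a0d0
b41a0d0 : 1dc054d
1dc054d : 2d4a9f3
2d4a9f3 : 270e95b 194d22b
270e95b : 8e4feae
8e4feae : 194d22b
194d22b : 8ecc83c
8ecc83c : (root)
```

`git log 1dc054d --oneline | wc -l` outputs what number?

6

Walking parent pointers from 1dc054d: reachable set = {194d22b, 1dc054d, 270e95b, 2d4a9f3, 8e4feae, 8ecc83c}.
That is 6 commits.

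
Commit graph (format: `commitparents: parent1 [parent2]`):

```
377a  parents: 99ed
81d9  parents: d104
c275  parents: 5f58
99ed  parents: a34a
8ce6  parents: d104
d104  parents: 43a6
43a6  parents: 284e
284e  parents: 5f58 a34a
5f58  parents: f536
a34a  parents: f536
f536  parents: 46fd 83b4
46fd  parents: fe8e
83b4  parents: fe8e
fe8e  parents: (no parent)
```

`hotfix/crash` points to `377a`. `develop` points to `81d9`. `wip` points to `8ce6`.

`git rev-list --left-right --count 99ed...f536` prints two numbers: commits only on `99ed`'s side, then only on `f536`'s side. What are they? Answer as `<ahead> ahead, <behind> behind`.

Reachable from 99ed: {46fd, 83b4, 99ed, a34a, f536, fe8e}.
Reachable from f536: {46fd, 83b4, f536, fe8e}.
Only in 99ed's history (ahead): {99ed, a34a} — 2.
Only in f536's history (behind): {} — 0.

2 ahead, 0 behind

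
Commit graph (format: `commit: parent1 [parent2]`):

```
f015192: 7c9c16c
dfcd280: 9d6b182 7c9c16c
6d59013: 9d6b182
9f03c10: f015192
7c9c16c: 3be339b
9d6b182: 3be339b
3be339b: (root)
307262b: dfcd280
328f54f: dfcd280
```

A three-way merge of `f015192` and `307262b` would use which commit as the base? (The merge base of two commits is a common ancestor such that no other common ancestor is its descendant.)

7c9c16c

Ancestors of f015192: {3be339b, 7c9c16c, f015192}.
Ancestors of 307262b: {307262b, 3be339b, 7c9c16c, 9d6b182, dfcd280}.
Common ancestors: {3be339b, 7c9c16c}.
Among these, 7c9c16c is not an ancestor of any other common ancestor — it is the merge base.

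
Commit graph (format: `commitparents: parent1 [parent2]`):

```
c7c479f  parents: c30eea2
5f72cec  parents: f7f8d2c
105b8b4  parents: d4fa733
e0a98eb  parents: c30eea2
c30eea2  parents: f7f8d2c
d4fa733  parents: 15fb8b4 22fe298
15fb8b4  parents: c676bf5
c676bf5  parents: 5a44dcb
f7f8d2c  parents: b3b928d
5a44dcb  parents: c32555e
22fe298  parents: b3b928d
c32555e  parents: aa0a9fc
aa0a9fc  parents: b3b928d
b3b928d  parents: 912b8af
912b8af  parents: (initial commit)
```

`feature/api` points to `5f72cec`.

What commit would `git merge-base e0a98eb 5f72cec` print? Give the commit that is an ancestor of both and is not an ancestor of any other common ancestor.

Ancestors of e0a98eb: {912b8af, b3b928d, c30eea2, e0a98eb, f7f8d2c}.
Ancestors of 5f72cec: {5f72cec, 912b8af, b3b928d, f7f8d2c}.
Common ancestors: {912b8af, b3b928d, f7f8d2c}.
Among these, f7f8d2c is not an ancestor of any other common ancestor — it is the merge base.

f7f8d2c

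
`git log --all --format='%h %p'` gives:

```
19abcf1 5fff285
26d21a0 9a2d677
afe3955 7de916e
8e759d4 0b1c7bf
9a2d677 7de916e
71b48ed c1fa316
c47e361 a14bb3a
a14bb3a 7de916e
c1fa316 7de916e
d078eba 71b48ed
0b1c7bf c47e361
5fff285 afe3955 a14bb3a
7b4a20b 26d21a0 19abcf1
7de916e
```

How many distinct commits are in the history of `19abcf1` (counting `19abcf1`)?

5

Walking parent pointers from 19abcf1: reachable set = {19abcf1, 5fff285, 7de916e, a14bb3a, afe3955}.
That is 5 commits.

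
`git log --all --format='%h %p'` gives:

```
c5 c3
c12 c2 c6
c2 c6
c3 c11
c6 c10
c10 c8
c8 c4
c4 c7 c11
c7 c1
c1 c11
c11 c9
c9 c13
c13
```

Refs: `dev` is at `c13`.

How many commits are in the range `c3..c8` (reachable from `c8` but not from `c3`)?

Reachable from c8: {c1, c11, c13, c4, c7, c8, c9}.
Reachable from c3: {c11, c13, c3, c9}.
In c8's history but not c3's: {c1, c4, c7, c8} — 4 commits.

4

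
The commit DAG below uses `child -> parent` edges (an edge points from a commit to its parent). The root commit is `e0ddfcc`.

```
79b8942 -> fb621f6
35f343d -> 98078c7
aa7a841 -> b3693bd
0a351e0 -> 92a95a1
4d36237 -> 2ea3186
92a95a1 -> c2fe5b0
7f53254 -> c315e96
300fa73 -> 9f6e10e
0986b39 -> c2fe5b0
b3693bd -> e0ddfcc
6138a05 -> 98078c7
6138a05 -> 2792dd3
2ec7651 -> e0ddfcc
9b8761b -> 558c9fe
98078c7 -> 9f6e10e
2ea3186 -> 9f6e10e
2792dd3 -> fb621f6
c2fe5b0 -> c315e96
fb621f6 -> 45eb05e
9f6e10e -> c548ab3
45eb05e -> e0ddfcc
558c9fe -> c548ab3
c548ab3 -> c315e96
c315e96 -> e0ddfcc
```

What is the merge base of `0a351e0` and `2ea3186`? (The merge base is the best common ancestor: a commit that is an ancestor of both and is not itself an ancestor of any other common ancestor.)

Ancestors of 0a351e0: {0a351e0, 92a95a1, c2fe5b0, c315e96, e0ddfcc}.
Ancestors of 2ea3186: {2ea3186, 9f6e10e, c315e96, c548ab3, e0ddfcc}.
Common ancestors: {c315e96, e0ddfcc}.
Among these, c315e96 is not an ancestor of any other common ancestor — it is the merge base.

c315e96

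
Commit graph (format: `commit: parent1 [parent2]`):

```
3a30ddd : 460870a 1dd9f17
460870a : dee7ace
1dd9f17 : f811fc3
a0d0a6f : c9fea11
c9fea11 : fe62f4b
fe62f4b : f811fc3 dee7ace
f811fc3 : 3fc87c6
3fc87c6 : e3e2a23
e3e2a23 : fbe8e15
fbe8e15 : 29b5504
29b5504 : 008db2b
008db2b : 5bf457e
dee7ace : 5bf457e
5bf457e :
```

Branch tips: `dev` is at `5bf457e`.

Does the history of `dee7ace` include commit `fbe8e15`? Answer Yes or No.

No

Ancestors of dee7ace: {5bf457e, dee7ace}.
fbe8e15 is not in that set, so it is not an ancestor of dee7ace.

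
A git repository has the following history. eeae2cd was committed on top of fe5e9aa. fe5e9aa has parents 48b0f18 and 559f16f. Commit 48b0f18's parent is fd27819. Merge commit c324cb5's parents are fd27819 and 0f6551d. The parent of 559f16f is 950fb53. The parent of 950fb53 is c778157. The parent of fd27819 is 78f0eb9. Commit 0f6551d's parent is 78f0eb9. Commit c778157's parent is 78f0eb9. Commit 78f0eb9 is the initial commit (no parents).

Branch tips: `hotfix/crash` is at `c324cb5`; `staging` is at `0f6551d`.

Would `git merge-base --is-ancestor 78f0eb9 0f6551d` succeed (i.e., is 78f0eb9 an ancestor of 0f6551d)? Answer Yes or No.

Ancestors of 0f6551d (commits reachable by following parents): {0f6551d, 78f0eb9}.
78f0eb9 is in that set, so it is an ancestor of 0f6551d.

Yes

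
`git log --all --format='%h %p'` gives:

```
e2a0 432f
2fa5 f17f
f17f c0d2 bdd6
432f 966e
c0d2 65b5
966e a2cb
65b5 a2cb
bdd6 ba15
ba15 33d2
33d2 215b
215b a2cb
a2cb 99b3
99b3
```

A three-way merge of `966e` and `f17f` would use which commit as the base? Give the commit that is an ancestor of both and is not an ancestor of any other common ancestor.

Ancestors of 966e: {966e, 99b3, a2cb}.
Ancestors of f17f: {215b, 33d2, 65b5, 99b3, a2cb, ba15, bdd6, c0d2, f17f}.
Common ancestors: {99b3, a2cb}.
Among these, a2cb is not an ancestor of any other common ancestor — it is the merge base.

a2cb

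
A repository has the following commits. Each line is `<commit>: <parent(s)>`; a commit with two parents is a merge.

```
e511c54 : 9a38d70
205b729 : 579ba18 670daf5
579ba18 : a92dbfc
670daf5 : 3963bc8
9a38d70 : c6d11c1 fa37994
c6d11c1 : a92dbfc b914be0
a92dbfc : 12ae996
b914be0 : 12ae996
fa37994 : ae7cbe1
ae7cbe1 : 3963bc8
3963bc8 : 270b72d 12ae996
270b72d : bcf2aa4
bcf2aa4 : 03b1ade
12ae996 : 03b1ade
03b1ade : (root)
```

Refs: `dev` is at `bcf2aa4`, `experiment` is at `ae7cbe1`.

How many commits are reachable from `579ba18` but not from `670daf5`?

Reachable from 579ba18: {03b1ade, 12ae996, 579ba18, a92dbfc}.
Reachable from 670daf5: {03b1ade, 12ae996, 270b72d, 3963bc8, 670daf5, bcf2aa4}.
In 579ba18's history but not 670daf5's: {579ba18, a92dbfc} — 2 commits.

2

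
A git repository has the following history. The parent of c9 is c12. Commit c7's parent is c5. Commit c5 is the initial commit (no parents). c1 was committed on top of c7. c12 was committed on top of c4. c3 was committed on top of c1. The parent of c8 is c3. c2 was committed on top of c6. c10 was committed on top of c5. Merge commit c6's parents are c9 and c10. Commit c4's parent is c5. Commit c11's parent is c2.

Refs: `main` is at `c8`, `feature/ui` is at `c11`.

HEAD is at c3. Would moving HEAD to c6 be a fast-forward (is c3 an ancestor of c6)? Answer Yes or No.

No

A fast-forward from c3 to c6 is possible iff c3 is an ancestor of c6.
Ancestors of c6: {c10, c12, c4, c5, c6, c9}.
c3 is not among them, so fast-forward is not possible.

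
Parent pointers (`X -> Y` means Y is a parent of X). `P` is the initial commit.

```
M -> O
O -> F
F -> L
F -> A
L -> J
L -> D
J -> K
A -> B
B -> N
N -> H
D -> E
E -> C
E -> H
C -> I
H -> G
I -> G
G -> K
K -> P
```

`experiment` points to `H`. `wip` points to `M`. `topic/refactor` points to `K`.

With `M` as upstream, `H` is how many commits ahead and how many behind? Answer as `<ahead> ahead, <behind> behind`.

0 ahead, 12 behind

Reachable from H: {G, H, K, P}.
Reachable from M: {A, B, C, D, E, F, G, H, I, J, K, L, M, N, O, P}.
Only in H's history (ahead): {} — 0.
Only in M's history (behind): {A, B, C, D, E, F, I, J, L, M, N, O} — 12.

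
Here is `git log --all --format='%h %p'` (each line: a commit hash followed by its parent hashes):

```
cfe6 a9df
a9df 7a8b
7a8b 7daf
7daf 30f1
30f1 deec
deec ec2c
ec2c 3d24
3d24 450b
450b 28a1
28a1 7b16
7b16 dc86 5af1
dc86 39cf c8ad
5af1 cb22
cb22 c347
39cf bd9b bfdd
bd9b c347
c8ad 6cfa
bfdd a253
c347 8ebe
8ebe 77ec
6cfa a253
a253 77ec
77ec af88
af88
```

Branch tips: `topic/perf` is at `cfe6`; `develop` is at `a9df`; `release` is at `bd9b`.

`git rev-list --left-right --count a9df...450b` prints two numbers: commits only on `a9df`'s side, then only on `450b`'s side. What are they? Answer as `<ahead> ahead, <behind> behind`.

7 ahead, 0 behind

Reachable from a9df: {28a1, 30f1, 39cf, 3d24, 450b, 5af1, 6cfa, 77ec, 7a8b, 7b16, 7daf, 8ebe, a253, a9df, af88, bd9b, bfdd, c347, c8ad, cb22, dc86, deec, ec2c}.
Reachable from 450b: {28a1, 39cf, 450b, 5af1, 6cfa, 77ec, 7b16, 8ebe, a253, af88, bd9b, bfdd, c347, c8ad, cb22, dc86}.
Only in a9df's history (ahead): {30f1, 3d24, 7a8b, 7daf, a9df, deec, ec2c} — 7.
Only in 450b's history (behind): {} — 0.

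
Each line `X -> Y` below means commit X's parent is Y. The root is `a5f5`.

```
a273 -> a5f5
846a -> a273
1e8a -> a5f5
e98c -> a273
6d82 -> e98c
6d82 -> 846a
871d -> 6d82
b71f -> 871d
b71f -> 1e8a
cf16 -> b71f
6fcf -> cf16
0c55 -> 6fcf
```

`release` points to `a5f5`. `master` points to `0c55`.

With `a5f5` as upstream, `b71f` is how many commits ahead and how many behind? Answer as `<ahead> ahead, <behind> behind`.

7 ahead, 0 behind

Reachable from b71f: {1e8a, 6d82, 846a, 871d, a273, a5f5, b71f, e98c}.
Reachable from a5f5: {a5f5}.
Only in b71f's history (ahead): {1e8a, 6d82, 846a, 871d, a273, b71f, e98c} — 7.
Only in a5f5's history (behind): {} — 0.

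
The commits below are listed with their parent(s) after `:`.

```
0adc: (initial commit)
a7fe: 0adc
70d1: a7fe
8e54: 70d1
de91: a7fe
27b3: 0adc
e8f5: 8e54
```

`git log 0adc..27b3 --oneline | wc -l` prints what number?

Reachable from 27b3: {0adc, 27b3}.
Reachable from 0adc: {0adc}.
In 27b3's history but not 0adc's: {27b3} — 1 commit.

1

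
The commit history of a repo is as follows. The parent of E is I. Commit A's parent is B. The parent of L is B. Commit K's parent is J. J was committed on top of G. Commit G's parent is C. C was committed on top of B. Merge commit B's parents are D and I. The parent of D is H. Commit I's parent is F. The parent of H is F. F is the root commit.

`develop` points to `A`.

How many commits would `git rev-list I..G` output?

5

Reachable from G: {B, C, D, F, G, H, I}.
Reachable from I: {F, I}.
In G's history but not I's: {B, C, D, G, H} — 5 commits.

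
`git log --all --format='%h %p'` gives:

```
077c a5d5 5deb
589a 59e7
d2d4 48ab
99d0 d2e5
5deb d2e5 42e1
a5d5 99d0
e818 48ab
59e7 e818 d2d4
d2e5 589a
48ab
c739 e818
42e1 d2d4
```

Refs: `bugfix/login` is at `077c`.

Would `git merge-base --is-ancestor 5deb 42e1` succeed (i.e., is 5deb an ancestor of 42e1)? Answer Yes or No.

Ancestors of 42e1: {42e1, 48ab, d2d4}.
5deb is not in that set, so it is not an ancestor of 42e1.

No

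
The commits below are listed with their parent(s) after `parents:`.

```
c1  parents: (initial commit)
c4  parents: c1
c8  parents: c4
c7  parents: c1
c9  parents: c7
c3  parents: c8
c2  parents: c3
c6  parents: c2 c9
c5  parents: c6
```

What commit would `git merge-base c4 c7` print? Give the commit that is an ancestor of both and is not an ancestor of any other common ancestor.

c1

Ancestors of c4: {c1, c4}.
Ancestors of c7: {c1, c7}.
Common ancestors: {c1}.
The only common ancestor is c1, so it is the merge base.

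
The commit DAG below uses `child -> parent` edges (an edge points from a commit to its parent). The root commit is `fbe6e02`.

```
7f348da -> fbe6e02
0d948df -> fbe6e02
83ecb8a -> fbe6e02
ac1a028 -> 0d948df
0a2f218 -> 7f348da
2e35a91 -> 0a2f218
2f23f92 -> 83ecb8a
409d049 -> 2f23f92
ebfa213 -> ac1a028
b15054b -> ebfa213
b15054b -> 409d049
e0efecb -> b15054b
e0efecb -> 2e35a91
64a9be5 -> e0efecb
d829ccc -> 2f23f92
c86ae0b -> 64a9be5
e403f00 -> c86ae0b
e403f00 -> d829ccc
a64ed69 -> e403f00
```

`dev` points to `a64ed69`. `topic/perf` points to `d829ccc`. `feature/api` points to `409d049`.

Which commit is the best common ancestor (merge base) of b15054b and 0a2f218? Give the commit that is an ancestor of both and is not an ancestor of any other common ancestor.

fbe6e02

Ancestors of b15054b: {0d948df, 2f23f92, 409d049, 83ecb8a, ac1a028, b15054b, ebfa213, fbe6e02}.
Ancestors of 0a2f218: {0a2f218, 7f348da, fbe6e02}.
Common ancestors: {fbe6e02}.
The only common ancestor is fbe6e02, so it is the merge base.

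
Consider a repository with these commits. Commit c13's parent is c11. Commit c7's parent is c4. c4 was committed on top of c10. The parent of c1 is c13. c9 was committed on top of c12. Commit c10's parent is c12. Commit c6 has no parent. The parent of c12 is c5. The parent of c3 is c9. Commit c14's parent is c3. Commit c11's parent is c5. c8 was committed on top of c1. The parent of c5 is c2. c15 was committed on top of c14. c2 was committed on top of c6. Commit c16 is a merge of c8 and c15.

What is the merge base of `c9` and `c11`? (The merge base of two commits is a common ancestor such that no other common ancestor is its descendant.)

c5

Ancestors of c9: {c12, c2, c5, c6, c9}.
Ancestors of c11: {c11, c2, c5, c6}.
Common ancestors: {c2, c5, c6}.
Among these, c5 is not an ancestor of any other common ancestor — it is the merge base.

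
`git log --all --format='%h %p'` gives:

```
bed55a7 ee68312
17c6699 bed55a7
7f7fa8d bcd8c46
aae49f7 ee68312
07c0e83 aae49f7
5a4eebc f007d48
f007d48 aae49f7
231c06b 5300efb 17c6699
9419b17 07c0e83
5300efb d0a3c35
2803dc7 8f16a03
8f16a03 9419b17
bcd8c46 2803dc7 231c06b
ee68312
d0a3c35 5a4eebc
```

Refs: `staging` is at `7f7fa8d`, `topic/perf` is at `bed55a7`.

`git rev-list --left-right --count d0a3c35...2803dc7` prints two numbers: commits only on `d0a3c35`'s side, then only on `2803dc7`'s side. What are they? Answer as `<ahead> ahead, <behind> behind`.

3 ahead, 4 behind

Reachable from d0a3c35: {5a4eebc, aae49f7, d0a3c35, ee68312, f007d48}.
Reachable from 2803dc7: {07c0e83, 2803dc7, 8f16a03, 9419b17, aae49f7, ee68312}.
Only in d0a3c35's history (ahead): {5a4eebc, d0a3c35, f007d48} — 3.
Only in 2803dc7's history (behind): {07c0e83, 2803dc7, 8f16a03, 9419b17} — 4.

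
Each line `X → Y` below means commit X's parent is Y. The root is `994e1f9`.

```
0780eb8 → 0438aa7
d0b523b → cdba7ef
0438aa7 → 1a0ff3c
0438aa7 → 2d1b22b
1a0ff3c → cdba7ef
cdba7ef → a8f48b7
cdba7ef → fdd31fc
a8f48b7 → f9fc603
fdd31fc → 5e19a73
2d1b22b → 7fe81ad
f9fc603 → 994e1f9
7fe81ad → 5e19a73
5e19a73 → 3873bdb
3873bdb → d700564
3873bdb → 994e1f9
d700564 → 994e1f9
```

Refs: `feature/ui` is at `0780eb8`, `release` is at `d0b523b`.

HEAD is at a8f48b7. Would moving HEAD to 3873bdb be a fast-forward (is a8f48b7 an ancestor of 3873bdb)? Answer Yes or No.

A fast-forward from a8f48b7 to 3873bdb is possible iff a8f48b7 is an ancestor of 3873bdb.
Ancestors of 3873bdb: {3873bdb, 994e1f9, d700564}.
a8f48b7 is not among them, so fast-forward is not possible.

No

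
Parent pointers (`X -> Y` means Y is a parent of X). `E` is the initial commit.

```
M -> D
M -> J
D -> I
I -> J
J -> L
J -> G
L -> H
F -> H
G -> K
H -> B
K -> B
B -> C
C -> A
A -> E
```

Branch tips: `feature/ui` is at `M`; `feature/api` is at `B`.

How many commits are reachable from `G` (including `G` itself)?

6

Walking parent pointers from G: reachable set = {A, B, C, E, G, K}.
That is 6 commits.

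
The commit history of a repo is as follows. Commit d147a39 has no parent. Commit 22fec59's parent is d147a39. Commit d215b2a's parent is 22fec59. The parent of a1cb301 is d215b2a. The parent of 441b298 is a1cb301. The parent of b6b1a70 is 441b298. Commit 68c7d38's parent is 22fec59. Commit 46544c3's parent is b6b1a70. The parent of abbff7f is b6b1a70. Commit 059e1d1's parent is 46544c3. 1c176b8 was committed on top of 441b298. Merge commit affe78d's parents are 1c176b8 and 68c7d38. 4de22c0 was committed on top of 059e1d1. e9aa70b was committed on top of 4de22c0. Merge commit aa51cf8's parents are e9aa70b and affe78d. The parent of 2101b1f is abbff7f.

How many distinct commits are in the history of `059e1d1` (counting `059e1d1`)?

8

Walking parent pointers from 059e1d1: reachable set = {059e1d1, 22fec59, 441b298, 46544c3, a1cb301, b6b1a70, d147a39, d215b2a}.
That is 8 commits.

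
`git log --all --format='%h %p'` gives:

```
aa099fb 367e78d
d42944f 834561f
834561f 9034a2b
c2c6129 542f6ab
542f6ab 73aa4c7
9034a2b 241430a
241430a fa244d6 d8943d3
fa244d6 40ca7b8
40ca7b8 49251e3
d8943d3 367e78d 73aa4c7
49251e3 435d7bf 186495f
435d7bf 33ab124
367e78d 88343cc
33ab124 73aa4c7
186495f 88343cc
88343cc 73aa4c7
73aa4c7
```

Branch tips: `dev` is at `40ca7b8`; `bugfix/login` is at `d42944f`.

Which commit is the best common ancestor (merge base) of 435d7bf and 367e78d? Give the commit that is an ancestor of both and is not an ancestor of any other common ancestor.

73aa4c7

Ancestors of 435d7bf: {33ab124, 435d7bf, 73aa4c7}.
Ancestors of 367e78d: {367e78d, 73aa4c7, 88343cc}.
Common ancestors: {73aa4c7}.
The only common ancestor is 73aa4c7, so it is the merge base.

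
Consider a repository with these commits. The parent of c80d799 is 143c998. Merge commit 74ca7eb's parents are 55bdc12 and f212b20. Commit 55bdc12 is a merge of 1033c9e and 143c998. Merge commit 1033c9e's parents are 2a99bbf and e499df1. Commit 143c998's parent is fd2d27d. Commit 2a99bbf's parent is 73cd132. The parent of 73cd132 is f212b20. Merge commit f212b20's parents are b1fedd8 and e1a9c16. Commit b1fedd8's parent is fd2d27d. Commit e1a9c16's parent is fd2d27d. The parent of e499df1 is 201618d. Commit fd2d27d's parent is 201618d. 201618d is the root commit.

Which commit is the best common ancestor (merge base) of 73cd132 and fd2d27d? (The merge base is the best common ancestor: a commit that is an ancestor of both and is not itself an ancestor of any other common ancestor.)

fd2d27d

Ancestors of 73cd132: {201618d, 73cd132, b1fedd8, e1a9c16, f212b20, fd2d27d}.
Ancestors of fd2d27d: {201618d, fd2d27d}.
Common ancestors: {201618d, fd2d27d}.
Among these, fd2d27d is not an ancestor of any other common ancestor — it is the merge base.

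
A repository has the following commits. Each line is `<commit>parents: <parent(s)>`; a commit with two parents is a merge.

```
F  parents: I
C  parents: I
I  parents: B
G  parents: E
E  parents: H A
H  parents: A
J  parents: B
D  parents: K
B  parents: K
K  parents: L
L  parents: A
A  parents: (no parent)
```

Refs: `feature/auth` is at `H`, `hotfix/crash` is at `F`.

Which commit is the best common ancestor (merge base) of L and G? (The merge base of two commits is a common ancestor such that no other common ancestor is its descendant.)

Ancestors of L: {A, L}.
Ancestors of G: {A, E, G, H}.
Common ancestors: {A}.
The only common ancestor is A, so it is the merge base.

A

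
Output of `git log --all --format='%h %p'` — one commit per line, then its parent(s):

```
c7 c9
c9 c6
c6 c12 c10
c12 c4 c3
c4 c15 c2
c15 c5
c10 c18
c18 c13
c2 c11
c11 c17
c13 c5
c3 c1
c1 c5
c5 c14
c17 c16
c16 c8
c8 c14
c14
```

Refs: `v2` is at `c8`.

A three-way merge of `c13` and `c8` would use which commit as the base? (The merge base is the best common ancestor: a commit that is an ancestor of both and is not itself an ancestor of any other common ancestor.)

Ancestors of c13: {c13, c14, c5}.
Ancestors of c8: {c14, c8}.
Common ancestors: {c14}.
The only common ancestor is c14, so it is the merge base.

c14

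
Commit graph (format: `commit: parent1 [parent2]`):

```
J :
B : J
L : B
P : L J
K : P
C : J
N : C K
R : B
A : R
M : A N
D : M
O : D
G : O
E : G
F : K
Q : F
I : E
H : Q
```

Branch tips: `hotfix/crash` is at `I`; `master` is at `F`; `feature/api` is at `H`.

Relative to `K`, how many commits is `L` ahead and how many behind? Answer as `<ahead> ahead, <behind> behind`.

Reachable from L: {B, J, L}.
Reachable from K: {B, J, K, L, P}.
Only in L's history (ahead): {} — 0.
Only in K's history (behind): {K, P} — 2.

0 ahead, 2 behind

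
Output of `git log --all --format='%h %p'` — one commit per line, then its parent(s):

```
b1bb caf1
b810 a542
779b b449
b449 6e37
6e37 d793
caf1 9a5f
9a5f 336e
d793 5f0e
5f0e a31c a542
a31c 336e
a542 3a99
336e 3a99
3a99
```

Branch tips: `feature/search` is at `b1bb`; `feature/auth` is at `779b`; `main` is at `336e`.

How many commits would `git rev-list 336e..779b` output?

Reachable from 779b: {336e, 3a99, 5f0e, 6e37, 779b, a31c, a542, b449, d793}.
Reachable from 336e: {336e, 3a99}.
In 779b's history but not 336e's: {5f0e, 6e37, 779b, a31c, a542, b449, d793} — 7 commits.

7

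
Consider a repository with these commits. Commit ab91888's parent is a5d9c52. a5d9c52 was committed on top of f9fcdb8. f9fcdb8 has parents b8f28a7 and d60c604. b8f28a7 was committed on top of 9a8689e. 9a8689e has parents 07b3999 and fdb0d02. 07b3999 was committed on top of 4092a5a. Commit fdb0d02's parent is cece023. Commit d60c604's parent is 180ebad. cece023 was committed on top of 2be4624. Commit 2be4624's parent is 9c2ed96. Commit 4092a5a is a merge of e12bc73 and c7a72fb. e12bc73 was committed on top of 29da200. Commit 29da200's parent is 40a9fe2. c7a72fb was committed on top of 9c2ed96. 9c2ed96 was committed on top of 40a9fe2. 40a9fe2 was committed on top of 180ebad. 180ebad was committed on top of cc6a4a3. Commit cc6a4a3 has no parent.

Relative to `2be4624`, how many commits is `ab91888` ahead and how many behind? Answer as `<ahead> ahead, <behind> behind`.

Reachable from ab91888: {07b3999, 180ebad, 29da200, 2be4624, 4092a5a, 40a9fe2, 9a8689e, 9c2ed96, a5d9c52, ab91888, b8f28a7, c7a72fb, cc6a4a3, cece023, d60c604, e12bc73, f9fcdb8, fdb0d02}.
Reachable from 2be4624: {180ebad, 2be4624, 40a9fe2, 9c2ed96, cc6a4a3}.
Only in ab91888's history (ahead): {07b3999, 29da200, 4092a5a, 9a8689e, a5d9c52, ab91888, b8f28a7, c7a72fb, cece023, d60c604, e12bc73, f9fcdb8, fdb0d02} — 13.
Only in 2be4624's history (behind): {} — 0.

13 ahead, 0 behind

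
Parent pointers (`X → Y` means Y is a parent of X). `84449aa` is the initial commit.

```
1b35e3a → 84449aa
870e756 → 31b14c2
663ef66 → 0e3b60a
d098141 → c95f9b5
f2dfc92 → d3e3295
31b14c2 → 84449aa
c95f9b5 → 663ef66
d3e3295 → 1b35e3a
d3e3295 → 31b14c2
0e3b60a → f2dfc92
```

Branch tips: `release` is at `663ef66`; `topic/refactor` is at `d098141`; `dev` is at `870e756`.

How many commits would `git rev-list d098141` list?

Walking parent pointers from d098141: reachable set = {0e3b60a, 1b35e3a, 31b14c2, 663ef66, 84449aa, c95f9b5, d098141, d3e3295, f2dfc92}.
That is 9 commits.

9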